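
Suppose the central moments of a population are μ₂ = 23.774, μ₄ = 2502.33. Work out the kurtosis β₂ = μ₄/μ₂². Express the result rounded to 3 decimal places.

μ₂² = 23.774² = 565.20308
μ₄/μ₂² = 2502.33 / 565.20308 = 4.42731
β₂ ≈ 4.427

4.427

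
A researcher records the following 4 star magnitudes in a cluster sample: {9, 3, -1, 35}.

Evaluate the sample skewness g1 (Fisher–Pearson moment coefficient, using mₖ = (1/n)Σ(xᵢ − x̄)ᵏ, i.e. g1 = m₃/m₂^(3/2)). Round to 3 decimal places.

x̄ = (9 + 3 - 1 + 35) / 4 = 11.5000
deviations (xᵢ − x̄): -2.5000, -8.5000, -12.5000, 23.5000
Σ(xᵢ − x̄)² = 787.0000 ⇒ m₂ = 787.0000/4 = 196.75000
Σ(xᵢ − x̄)³ = 10395.0000 ⇒ m₃ = 10395.0000/4 = 2598.75000
m₂^(3/2) = 196.75000^(1.5) = 2759.76506
g1 = m₃ / m₂^(3/2) = 2598.75000 / 2759.76506 ≈ 0.942

0.942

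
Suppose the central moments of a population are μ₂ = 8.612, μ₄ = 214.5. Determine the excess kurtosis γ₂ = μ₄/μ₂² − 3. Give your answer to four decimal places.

-0.1079

μ₂² = 8.612² = 74.16654
μ₄/μ₂² = 214.5 / 74.16654 = 2.89214
γ₂ = 2.89214 − 3 ≈ -0.1079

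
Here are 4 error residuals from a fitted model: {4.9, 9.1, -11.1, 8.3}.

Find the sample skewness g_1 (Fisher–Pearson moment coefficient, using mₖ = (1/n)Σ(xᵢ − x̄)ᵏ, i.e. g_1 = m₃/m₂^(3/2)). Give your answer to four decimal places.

x̄ = (4.9 + 9.1 - 11.1 + 8.3) / 4 = 2.8000
deviations (xᵢ − x̄): 2.1000, 6.3000, -13.9000, 5.5000
Σ(xᵢ − x̄)² = 267.5600 ⇒ m₂ = 267.5600/4 = 66.89000
Σ(xᵢ − x̄)³ = -2259.9360 ⇒ m₃ = -2259.9360/4 = -564.98400
m₂^(3/2) = 66.89000^(1.5) = 547.06861
g_1 = m₃ / m₂^(3/2) = -564.98400 / 547.06861 ≈ -1.0327

-1.0327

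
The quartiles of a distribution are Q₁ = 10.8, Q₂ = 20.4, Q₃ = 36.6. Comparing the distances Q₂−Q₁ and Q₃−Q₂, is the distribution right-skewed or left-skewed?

right-skewed

Q₂ − Q₁ = 9.6;  Q₃ − Q₂ = 16.2
Q₃ − Q₂ > Q₂ − Q₁ ⇒ the upper half is more spread out ⇒ right-skewed.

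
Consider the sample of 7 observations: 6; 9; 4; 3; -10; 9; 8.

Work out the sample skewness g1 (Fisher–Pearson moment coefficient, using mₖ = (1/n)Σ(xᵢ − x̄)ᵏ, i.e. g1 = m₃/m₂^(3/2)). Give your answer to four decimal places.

x̄ = (6 + 9 + 4 + 3 - 10 + 9 + 8) / 7 = 4.1429
deviations (xᵢ − x̄): 1.8571, 4.8571, -0.1429, -1.1429, -14.1429, 4.8571, 3.8571
Σ(xᵢ − x̄)² = 266.8571 ⇒ m₂ = 266.8571/7 = 38.12245
Σ(xᵢ − x̄)³ = -2537.3878 ⇒ m₃ = -2537.3878/7 = -362.48397
m₂^(3/2) = 38.12245^(1.5) = 235.38088
g1 = m₃ / m₂^(3/2) = -362.48397 / 235.38088 ≈ -1.5400

-1.5400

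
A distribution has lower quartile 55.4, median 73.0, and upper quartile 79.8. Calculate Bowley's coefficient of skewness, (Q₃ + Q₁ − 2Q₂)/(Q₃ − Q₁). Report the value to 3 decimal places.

numerator: Q₃ + Q₁ − 2Q₂ = 79.8 + 55.4 − 2×73.0 = -10.8000
denominator: Q₃ − Q₁ = 79.8 − 55.4 = 24.4000
Bowley skewness = -10.8000 / 24.4000 ≈ -0.443

-0.443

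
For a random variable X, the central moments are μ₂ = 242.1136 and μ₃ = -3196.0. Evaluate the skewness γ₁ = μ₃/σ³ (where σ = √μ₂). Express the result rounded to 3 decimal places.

σ = √μ₂ = √242.1136 = 15.56000
σ³ = μ₂^(3/2) = 3767.28762
γ₁ = μ₃/σ³ = -3196.0 / 3767.28762 ≈ -0.848

-0.848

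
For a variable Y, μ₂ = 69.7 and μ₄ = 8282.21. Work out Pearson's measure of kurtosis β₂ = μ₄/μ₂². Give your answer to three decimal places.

μ₂² = 69.7² = 4858.09000
μ₄/μ₂² = 8282.21 / 4858.09000 = 1.70483
β₂ ≈ 1.705

1.705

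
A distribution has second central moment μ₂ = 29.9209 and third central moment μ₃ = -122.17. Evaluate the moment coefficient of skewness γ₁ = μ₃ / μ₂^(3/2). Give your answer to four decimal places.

σ = √μ₂ = √29.9209 = 5.47000
σ³ = μ₂^(3/2) = 163.66732
γ₁ = μ₃/σ³ = -122.17 / 163.66732 ≈ -0.7465

-0.7465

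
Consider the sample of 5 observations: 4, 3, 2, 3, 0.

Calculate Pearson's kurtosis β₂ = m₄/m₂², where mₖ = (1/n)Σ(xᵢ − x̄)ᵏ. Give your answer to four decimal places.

x̄ = 2.4000
Σ(xᵢ − x̄)² = 9.2000 ⇒ m₂ = 1.84000
Σ(xᵢ − x̄)⁴ = 40.0160 ⇒ m₄ = 8.00320
m₂² = 3.38560
β₂ = m₄/m₂² = 8.00320 / 3.38560 ≈ 2.3639

2.3639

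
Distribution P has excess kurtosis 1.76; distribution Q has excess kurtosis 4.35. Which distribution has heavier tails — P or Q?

Higher excess kurtosis ⇒ heavier tails relative to the normal distribution.
1.76 vs 4.35: the larger is 4.35, so Q has heavier tails.

Q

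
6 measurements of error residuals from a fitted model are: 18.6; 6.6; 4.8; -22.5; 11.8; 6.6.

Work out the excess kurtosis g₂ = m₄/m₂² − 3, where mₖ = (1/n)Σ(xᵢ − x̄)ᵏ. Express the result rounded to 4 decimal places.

0.4416

x̄ = 4.3167
Σ(xᵢ − x̄)² = 989.8083 ⇒ m₂ = 164.96806
Σ(xᵢ − x̄)⁴ = 561965.1533 ⇒ m₄ = 93660.85889
m₂² = 27214.45935
g₂ = m₄/m₂² − 3 = 3.44158 − 3 ≈ 0.4416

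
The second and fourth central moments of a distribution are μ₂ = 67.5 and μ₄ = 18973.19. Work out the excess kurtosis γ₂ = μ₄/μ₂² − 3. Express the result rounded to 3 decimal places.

μ₂² = 67.5² = 4556.25000
μ₄/μ₂² = 18973.19 / 4556.25000 = 4.16421
γ₂ = 4.16421 − 3 ≈ 1.164

1.164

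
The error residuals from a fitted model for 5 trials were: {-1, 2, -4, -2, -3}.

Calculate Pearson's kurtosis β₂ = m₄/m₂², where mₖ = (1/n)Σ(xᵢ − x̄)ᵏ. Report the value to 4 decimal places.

x̄ = -1.6000
Σ(xᵢ − x̄)² = 21.2000 ⇒ m₂ = 4.24000
Σ(xᵢ − x̄)⁴ = 205.1360 ⇒ m₄ = 41.02720
m₂² = 17.97760
β₂ = m₄/m₂² = 41.02720 / 17.97760 ≈ 2.2821

2.2821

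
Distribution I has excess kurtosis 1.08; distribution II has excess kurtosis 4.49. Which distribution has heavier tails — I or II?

II

Higher excess kurtosis ⇒ heavier tails relative to the normal distribution.
1.08 vs 4.49: the larger is 4.49, so II has heavier tails.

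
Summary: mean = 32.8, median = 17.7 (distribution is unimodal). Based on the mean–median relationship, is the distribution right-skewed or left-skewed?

right-skewed

mean − median = 32.8 − 17.7 = 15.1
mean > median ⇒ the longer tail is on the right ⇒ right-skewed (positively skewed).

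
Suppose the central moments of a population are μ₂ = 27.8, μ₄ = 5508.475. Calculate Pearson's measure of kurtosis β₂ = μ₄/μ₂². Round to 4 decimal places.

μ₂² = 27.8² = 772.84000
μ₄/μ₂² = 5508.475 / 772.84000 = 7.12757
β₂ ≈ 7.1276

7.1276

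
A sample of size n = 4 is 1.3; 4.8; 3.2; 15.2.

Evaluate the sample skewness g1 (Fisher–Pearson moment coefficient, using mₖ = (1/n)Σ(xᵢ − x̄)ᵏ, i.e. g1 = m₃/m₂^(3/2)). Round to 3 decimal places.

x̄ = (1.3 + 4.8 + 3.2 + 15.2) / 4 = 6.1250
deviations (xᵢ − x̄): -4.8250, -1.3250, -2.9250, 9.0750
Σ(xᵢ − x̄)² = 115.9475 ⇒ m₂ = 115.9475/4 = 28.98688
Σ(xᵢ − x̄)³ = 607.6969 ⇒ m₃ = 607.6969/4 = 151.92422
m₂^(3/2) = 28.98688^(1.5) = 156.06377
g1 = m₃ / m₂^(3/2) = 151.92422 / 156.06377 ≈ 0.973

0.973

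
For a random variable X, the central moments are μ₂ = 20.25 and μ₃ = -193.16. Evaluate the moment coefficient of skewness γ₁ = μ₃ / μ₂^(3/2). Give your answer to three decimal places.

σ = √μ₂ = √20.25 = 4.50000
σ³ = μ₂^(3/2) = 91.12500
γ₁ = μ₃/σ³ = -193.16 / 91.12500 ≈ -2.120

-2.120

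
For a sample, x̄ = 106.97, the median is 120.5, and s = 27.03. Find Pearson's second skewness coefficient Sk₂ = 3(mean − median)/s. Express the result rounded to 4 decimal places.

-1.5017

Sk₂ = 3(106.97 − 120.5) / 27.03 = 3 × -13.5300 / 27.03
    = -40.5900 / 27.03 ≈ -1.5017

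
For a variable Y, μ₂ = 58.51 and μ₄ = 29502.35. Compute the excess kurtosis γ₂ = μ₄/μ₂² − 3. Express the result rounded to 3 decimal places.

μ₂² = 58.51² = 3423.42010
μ₄/μ₂² = 29502.35 / 3423.42010 = 8.61780
γ₂ = 8.61780 − 3 ≈ 5.618

5.618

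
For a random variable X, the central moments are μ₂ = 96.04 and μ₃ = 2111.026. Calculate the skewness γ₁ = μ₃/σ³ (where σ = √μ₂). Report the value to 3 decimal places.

σ = √μ₂ = √96.04 = 9.80000
σ³ = μ₂^(3/2) = 941.19200
γ₁ = μ₃/σ³ = 2111.026 / 941.19200 ≈ 2.243

2.243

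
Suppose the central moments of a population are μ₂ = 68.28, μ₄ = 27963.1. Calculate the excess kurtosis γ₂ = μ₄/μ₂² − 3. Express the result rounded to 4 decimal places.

2.9979

μ₂² = 68.28² = 4662.15840
μ₄/μ₂² = 27963.1 / 4662.15840 = 5.99789
γ₂ = 5.99789 − 3 ≈ 2.9979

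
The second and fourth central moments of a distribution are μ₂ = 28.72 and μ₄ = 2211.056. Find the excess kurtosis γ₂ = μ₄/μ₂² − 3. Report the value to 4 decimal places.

μ₂² = 28.72² = 824.83840
μ₄/μ₂² = 2211.056 / 824.83840 = 2.68059
γ₂ = 2.68059 − 3 ≈ -0.3194

-0.3194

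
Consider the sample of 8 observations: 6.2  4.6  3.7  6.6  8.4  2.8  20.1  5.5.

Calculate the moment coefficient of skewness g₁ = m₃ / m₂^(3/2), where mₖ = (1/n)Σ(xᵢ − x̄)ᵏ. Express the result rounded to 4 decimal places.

1.8277

x̄ = (6.2 + 4.6 + 3.7 + 6.6 + 8.4 + 2.8 + 20.1 + 5.5) / 8 = 7.2375
deviations (xᵢ − x̄): -1.0375, -2.6375, -3.5375, -0.6375, 1.1625, -4.4375, 12.8625, -1.7375
Σ(xᵢ − x̄)² = 210.4588 ⇒ m₂ = 210.4588/8 = 26.30734
Σ(xᵢ − x̄)³ = 1972.9760 ⇒ m₃ = 1972.9760/8 = 246.62200
m₂^(3/2) = 26.30734^(1.5) = 134.93217
g₁ = m₃ / m₂^(3/2) = 246.62200 / 134.93217 ≈ 1.8277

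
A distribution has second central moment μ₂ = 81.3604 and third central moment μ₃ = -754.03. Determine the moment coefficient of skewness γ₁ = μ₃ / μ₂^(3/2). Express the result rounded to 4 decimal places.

-1.0275

σ = √μ₂ = √81.3604 = 9.02000
σ³ = μ₂^(3/2) = 733.87081
γ₁ = μ₃/σ³ = -754.03 / 733.87081 ≈ -1.0275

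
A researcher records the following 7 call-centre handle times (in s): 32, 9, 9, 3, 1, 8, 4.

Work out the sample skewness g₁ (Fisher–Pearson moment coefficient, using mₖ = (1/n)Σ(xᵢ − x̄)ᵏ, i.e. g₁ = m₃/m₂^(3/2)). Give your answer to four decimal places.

x̄ = (32 + 9 + 9 + 3 + 1 + 8 + 4) / 7 = 9.4286
deviations (xᵢ − x̄): 22.5714, -0.4286, -0.4286, -6.4286, -8.4286, -1.4286, -5.4286
Σ(xᵢ − x̄)² = 653.7143 ⇒ m₂ = 653.7143/7 = 93.38776
Σ(xᵢ − x̄)³ = 10471.9592 ⇒ m₃ = 10471.9592/7 = 1495.99417
m₂^(3/2) = 93.38776^(1.5) = 902.47443
g₁ = m₃ / m₂^(3/2) = 1495.99417 / 902.47443 ≈ 1.6577

1.6577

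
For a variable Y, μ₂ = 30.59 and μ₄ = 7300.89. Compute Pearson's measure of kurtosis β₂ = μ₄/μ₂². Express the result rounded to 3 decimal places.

7.802

μ₂² = 30.59² = 935.74810
μ₄/μ₂² = 7300.89 / 935.74810 = 7.80220
β₂ ≈ 7.802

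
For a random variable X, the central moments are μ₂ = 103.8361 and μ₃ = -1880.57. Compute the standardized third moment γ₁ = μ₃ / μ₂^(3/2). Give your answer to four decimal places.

σ = √μ₂ = √103.8361 = 10.19000
σ³ = μ₂^(3/2) = 1058.08986
γ₁ = μ₃/σ³ = -1880.57 / 1058.08986 ≈ -1.7773

-1.7773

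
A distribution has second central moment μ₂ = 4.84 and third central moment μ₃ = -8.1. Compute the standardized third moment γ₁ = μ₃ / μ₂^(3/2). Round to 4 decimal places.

-0.7607

σ = √μ₂ = √4.84 = 2.20000
σ³ = μ₂^(3/2) = 10.64800
γ₁ = μ₃/σ³ = -8.1 / 10.64800 ≈ -0.7607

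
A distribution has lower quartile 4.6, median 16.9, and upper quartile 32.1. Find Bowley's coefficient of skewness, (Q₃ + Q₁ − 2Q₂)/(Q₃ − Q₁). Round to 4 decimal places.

numerator: Q₃ + Q₁ − 2Q₂ = 32.1 + 4.6 − 2×16.9 = 2.9000
denominator: Q₃ − Q₁ = 32.1 − 4.6 = 27.5000
Bowley skewness = 2.9000 / 27.5000 ≈ 0.1055

0.1055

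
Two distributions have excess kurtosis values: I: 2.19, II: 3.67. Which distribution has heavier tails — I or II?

Higher excess kurtosis ⇒ heavier tails relative to the normal distribution.
2.19 vs 3.67: the larger is 3.67, so II has heavier tails.

II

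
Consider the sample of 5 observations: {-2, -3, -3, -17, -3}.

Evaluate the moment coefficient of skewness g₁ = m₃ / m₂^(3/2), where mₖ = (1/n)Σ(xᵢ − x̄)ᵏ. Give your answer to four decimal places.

-1.4824

x̄ = (-2 - 3 - 3 - 17 - 3) / 5 = -5.6000
deviations (xᵢ − x̄): 3.6000, 2.6000, 2.6000, -11.4000, 2.6000
Σ(xᵢ − x̄)² = 163.2000 ⇒ m₂ = 163.2000/5 = 32.64000
Σ(xᵢ − x̄)³ = -1382.1600 ⇒ m₃ = -1382.1600/5 = -276.43200
m₂^(3/2) = 32.64000^(1.5) = 186.47698
g₁ = m₃ / m₂^(3/2) = -276.43200 / 186.47698 ≈ -1.4824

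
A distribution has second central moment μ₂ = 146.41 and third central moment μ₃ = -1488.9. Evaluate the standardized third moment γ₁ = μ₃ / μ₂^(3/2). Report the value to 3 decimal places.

-0.840

σ = √μ₂ = √146.41 = 12.10000
σ³ = μ₂^(3/2) = 1771.56100
γ₁ = μ₃/σ³ = -1488.9 / 1771.56100 ≈ -0.840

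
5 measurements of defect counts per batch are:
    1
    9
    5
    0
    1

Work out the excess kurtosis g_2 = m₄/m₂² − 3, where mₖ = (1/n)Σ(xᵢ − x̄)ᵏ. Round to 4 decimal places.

x̄ = 3.2000
Σ(xᵢ − x̄)² = 56.8000 ⇒ m₂ = 11.36000
Σ(xᵢ − x̄)⁴ = 1293.8560 ⇒ m₄ = 258.77120
m₂² = 129.04960
g_2 = m₄/m₂² − 3 = 2.00521 − 3 ≈ -0.9948

-0.9948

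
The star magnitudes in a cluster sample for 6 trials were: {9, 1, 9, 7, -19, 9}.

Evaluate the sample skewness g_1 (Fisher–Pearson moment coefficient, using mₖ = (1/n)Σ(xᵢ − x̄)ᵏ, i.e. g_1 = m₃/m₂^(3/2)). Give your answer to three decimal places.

x̄ = (9 + 1 + 9 + 7 - 19 + 9) / 6 = 2.6667
deviations (xᵢ − x̄): 6.3333, -1.6667, 6.3333, 4.3333, -21.6667, 6.3333
Σ(xᵢ − x̄)² = 611.3333 ⇒ m₂ = 611.3333/6 = 101.88889
Σ(xᵢ − x̄)³ = -9332.4444 ⇒ m₃ = -9332.4444/6 = -1555.40741
m₂^(3/2) = 101.88889^(1.5) = 1028.46671
g_1 = m₃ / m₂^(3/2) = -1555.40741 / 1028.46671 ≈ -1.512

-1.512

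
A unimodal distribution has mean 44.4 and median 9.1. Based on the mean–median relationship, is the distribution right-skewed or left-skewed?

mean − median = 44.4 − 9.1 = 35.3
mean > median ⇒ the longer tail is on the right ⇒ right-skewed (positively skewed).

right-skewed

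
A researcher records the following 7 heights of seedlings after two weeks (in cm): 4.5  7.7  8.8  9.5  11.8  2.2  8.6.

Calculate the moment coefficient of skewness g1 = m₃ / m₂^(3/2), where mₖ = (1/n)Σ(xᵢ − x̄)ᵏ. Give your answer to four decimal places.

-0.5407

x̄ = (4.5 + 7.7 + 8.8 + 9.5 + 11.8 + 2.2 + 8.6) / 7 = 7.5857
deviations (xᵢ − x̄): -3.0857, 0.1143, 1.2143, 1.9143, 4.2143, -5.3857, 1.0143
Σ(xᵢ − x̄)² = 62.4686 ⇒ m₂ = 62.4686/7 = 8.92408
Σ(xᵢ − x̄)³ = -100.9018 ⇒ m₃ = -100.9018/7 = -14.41454
m₂^(3/2) = 8.92408^(1.5) = 26.65909
g1 = m₃ / m₂^(3/2) = -14.41454 / 26.65909 ≈ -0.5407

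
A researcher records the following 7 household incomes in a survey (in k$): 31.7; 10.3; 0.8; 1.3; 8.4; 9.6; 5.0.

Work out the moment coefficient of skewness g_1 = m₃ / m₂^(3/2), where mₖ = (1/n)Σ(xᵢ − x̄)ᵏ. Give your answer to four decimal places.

x̄ = (31.7 + 10.3 + 0.8 + 1.3 + 8.4 + 9.6 + 5.0) / 7 = 9.5857
deviations (xᵢ − x̄): 22.1143, 0.7143, -8.7857, -8.2857, -1.1857, 0.0143, -4.5857
Σ(xᵢ − x̄)² = 657.8286 ⇒ m₂ = 657.8286/7 = 93.97551
Σ(xᵢ − x̄)³ = 9470.0737 ⇒ m₃ = 9470.0737/7 = 1352.86767
m₂^(3/2) = 93.97551^(1.5) = 911.00768
g_1 = m₃ / m₂^(3/2) = 1352.86767 / 911.00768 ≈ 1.4850

1.4850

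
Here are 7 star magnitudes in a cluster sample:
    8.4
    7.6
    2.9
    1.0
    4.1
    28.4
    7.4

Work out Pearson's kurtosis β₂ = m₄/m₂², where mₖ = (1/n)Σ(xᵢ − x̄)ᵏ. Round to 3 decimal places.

x̄ = 8.5429
Σ(xᵢ − x̄)² = 504.9971 ⇒ m₂ = 72.14245
Σ(xᵢ − x̄)⁴ = 160120.3509 ⇒ m₄ = 22874.33585
m₂² = 5204.53294
β₂ = m₄/m₂² = 22874.33585 / 5204.53294 ≈ 4.395

4.395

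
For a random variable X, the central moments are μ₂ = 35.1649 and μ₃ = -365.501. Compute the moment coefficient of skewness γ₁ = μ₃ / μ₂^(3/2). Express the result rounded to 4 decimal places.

σ = √μ₂ = √35.1649 = 5.93000
σ³ = μ₂^(3/2) = 208.52786
γ₁ = μ₃/σ³ = -365.501 / 208.52786 ≈ -1.7528

-1.7528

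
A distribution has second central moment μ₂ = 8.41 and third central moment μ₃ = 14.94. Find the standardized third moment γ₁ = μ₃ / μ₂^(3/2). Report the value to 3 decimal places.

σ = √μ₂ = √8.41 = 2.90000
σ³ = μ₂^(3/2) = 24.38900
γ₁ = μ₃/σ³ = 14.94 / 24.38900 ≈ 0.613

0.613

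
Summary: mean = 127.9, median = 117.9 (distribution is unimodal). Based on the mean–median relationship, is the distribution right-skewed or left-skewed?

right-skewed

mean − median = 127.9 − 117.9 = 10.0
mean > median ⇒ the longer tail is on the right ⇒ right-skewed (positively skewed).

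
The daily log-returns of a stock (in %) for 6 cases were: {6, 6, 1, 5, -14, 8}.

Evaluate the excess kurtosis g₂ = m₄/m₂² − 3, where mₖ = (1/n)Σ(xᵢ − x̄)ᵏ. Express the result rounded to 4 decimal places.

0.6265

x̄ = 2.0000
Σ(xᵢ − x̄)² = 334.0000 ⇒ m₂ = 55.66667
Σ(xᵢ − x̄)⁴ = 67426.0000 ⇒ m₄ = 11237.66667
m₂² = 3098.77778
g₂ = m₄/m₂² − 3 = 3.62648 − 3 ≈ 0.6265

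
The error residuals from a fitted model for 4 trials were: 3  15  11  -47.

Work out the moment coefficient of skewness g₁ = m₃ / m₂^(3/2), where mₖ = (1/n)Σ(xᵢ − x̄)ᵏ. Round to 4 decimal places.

x̄ = (3 + 15 + 11 - 47) / 4 = -4.5000
deviations (xᵢ − x̄): 7.5000, 19.5000, 15.5000, -42.5000
Σ(xᵢ − x̄)² = 2483.0000 ⇒ m₂ = 2483.0000/4 = 620.75000
Σ(xᵢ − x̄)³ = -65205.0000 ⇒ m₃ = -65205.0000/4 = -16301.25000
m₂^(3/2) = 620.75000^(1.5) = 15465.89625
g₁ = m₃ / m₂^(3/2) = -16301.25000 / 15465.89625 ≈ -1.0540

-1.0540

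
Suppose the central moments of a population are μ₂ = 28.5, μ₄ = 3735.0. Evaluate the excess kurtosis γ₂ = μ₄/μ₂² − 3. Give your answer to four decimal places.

1.5983

μ₂² = 28.5² = 812.25000
μ₄/μ₂² = 3735.0 / 812.25000 = 4.59834
γ₂ = 4.59834 − 3 ≈ 1.5983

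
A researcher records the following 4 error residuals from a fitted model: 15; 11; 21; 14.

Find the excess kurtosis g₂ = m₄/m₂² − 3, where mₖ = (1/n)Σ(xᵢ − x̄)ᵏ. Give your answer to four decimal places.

x̄ = 15.2500
Σ(xᵢ − x̄)² = 52.7500 ⇒ m₂ = 13.18750
Σ(xᵢ − x̄)⁴ = 1421.8281 ⇒ m₄ = 355.45703
m₂² = 173.91016
g₂ = m₄/m₂² − 3 = 2.04391 − 3 ≈ -0.9561

-0.9561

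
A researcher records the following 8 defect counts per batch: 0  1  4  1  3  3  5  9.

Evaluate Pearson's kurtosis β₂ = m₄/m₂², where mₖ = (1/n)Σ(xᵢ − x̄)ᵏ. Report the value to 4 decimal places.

3.0625

x̄ = 3.2500
Σ(xᵢ − x̄)² = 57.5000 ⇒ m₂ = 7.18750
Σ(xᵢ − x̄)⁴ = 1265.6563 ⇒ m₄ = 158.20703
m₂² = 51.66016
β₂ = m₄/m₂² = 158.20703 / 51.66016 ≈ 3.0625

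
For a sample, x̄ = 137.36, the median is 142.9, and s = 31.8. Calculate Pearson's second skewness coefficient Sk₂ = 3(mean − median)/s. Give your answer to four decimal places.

Sk₂ = 3(137.36 − 142.9) / 31.8 = 3 × -5.5400 / 31.8
    = -16.6200 / 31.8 ≈ -0.5226

-0.5226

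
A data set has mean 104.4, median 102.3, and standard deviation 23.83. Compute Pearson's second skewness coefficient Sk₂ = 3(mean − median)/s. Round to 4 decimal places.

Sk₂ = 3(104.4 − 102.3) / 23.83 = 3 × 2.1000 / 23.83
    = 6.3000 / 23.83 ≈ 0.2644

0.2644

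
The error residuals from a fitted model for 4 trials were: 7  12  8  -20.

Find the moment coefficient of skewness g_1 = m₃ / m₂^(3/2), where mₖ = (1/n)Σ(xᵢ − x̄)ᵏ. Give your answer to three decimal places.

x̄ = (7 + 12 + 8 - 20) / 4 = 1.7500
deviations (xᵢ − x̄): 5.2500, 10.2500, 6.2500, -21.7500
Σ(xᵢ − x̄)² = 644.7500 ⇒ m₂ = 644.7500/4 = 161.18750
Σ(xᵢ − x̄)³ = -8823.3750 ⇒ m₃ = -8823.3750/4 = -2205.84375
m₂^(3/2) = 161.18750^(1.5) = 2046.43069
g_1 = m₃ / m₂^(3/2) = -2205.84375 / 2046.43069 ≈ -1.078

-1.078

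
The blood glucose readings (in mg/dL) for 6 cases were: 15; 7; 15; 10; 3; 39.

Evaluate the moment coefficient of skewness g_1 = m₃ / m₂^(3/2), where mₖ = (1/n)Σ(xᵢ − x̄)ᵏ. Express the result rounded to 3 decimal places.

x̄ = (15 + 7 + 15 + 10 + 3 + 39) / 6 = 14.8333
deviations (xᵢ − x̄): 0.1667, -7.8333, 0.1667, -4.8333, -11.8333, 24.1667
Σ(xᵢ − x̄)² = 808.8333 ⇒ m₂ = 808.8333/6 = 134.80556
Σ(xᵢ − x̄)³ = 11863.4444 ⇒ m₃ = 11863.4444/6 = 1977.24074
m₂^(3/2) = 134.80556^(1.5) = 1565.17062
g_1 = m₃ / m₂^(3/2) = 1977.24074 / 1565.17062 ≈ 1.263

1.263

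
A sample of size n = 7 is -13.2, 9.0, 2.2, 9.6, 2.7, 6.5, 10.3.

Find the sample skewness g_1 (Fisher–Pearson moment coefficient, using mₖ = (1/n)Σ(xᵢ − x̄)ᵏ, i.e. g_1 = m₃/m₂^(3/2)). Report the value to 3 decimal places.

-1.431

x̄ = (-13.2 + 9.0 + 2.2 + 9.6 + 2.7 + 6.5 + 10.3) / 7 = 3.8714
deviations (xᵢ − x̄): -17.0714, 5.1286, -1.6714, 5.7286, -1.1714, 2.6286, 6.4286
Σ(xᵢ − x̄)² = 402.9543 ⇒ m₂ = 402.9543/7 = 57.56490
Σ(xᵢ − x̄)³ = -4374.7489 ⇒ m₃ = -4374.7489/7 = -624.96413
m₂^(3/2) = 57.56490^(1.5) = 436.75372
g_1 = m₃ / m₂^(3/2) = -624.96413 / 436.75372 ≈ -1.431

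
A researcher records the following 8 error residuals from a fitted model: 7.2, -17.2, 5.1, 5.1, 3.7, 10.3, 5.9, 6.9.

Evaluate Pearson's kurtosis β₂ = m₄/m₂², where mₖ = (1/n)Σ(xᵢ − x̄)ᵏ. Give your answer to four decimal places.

5.5789

x̄ = 3.3750
Σ(xᵢ − x̄)² = 510.7750 ⇒ m₂ = 63.84688
Σ(xᵢ − x̄)⁴ = 181935.3798 ⇒ m₄ = 22741.92248
m₂² = 4076.42345
β₂ = m₄/m₂² = 22741.92248 / 4076.42345 ≈ 5.5789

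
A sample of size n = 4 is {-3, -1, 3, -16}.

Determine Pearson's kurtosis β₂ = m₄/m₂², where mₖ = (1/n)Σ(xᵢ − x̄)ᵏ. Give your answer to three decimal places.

x̄ = -4.2500
Σ(xᵢ − x̄)² = 202.7500 ⇒ m₂ = 50.68750
Σ(xᵢ − x̄)⁴ = 21938.0781 ⇒ m₄ = 5484.51953
m₂² = 2569.22266
β₂ = m₄/m₂² = 5484.51953 / 2569.22266 ≈ 2.135

2.135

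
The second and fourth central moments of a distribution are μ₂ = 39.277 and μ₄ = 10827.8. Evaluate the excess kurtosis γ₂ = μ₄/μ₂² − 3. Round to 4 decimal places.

4.0188

μ₂² = 39.277² = 1542.68273
μ₄/μ₂² = 10827.8 / 1542.68273 = 7.01881
γ₂ = 7.01881 − 3 ≈ 4.0188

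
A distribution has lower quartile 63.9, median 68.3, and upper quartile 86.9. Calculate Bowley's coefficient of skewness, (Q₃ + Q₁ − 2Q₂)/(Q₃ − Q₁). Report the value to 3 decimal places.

numerator: Q₃ + Q₁ − 2Q₂ = 86.9 + 63.9 − 2×68.3 = 14.2000
denominator: Q₃ − Q₁ = 86.9 − 63.9 = 23.0000
Bowley skewness = 14.2000 / 23.0000 ≈ 0.617

0.617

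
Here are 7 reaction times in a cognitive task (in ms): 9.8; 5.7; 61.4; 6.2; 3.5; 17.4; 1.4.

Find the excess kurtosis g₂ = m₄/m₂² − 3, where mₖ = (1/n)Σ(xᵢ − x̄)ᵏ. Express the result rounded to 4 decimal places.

x̄ = 15.0571
Σ(xᵢ − x̄)² = 2666.8771 ⇒ m₂ = 380.98245
Σ(xᵢ − x̄)⁴ = 4679688.5964 ⇒ m₄ = 668526.94235
m₂² = 145147.62643
g₂ = m₄/m₂² − 3 = 4.60584 − 3 ≈ 1.6058

1.6058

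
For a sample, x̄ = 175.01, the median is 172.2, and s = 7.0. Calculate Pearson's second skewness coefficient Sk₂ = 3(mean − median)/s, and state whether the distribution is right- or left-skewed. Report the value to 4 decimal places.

1.2043, right-skewed

Sk₂ = 3(175.01 − 172.2) / 7.0 = 3 × 2.8100 / 7.0
    = 8.4300 / 7.0 ≈ 1.2043
Sk₂ > 0 ⇒ mean > median ⇒ right-skewed (positive skew).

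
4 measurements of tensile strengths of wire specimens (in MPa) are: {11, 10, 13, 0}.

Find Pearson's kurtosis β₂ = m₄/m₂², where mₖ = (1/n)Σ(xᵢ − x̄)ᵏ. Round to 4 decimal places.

2.2250

x̄ = 8.5000
Σ(xᵢ − x̄)² = 101.0000 ⇒ m₂ = 25.25000
Σ(xᵢ − x̄)⁴ = 5674.2500 ⇒ m₄ = 1418.56250
m₂² = 637.56250
β₂ = m₄/m₂² = 1418.56250 / 637.56250 ≈ 2.2250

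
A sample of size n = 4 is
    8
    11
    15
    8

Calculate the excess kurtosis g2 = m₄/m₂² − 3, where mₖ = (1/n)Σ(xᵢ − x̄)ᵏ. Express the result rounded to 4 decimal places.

x̄ = 10.5000
Σ(xᵢ − x̄)² = 33.0000 ⇒ m₂ = 8.25000
Σ(xᵢ − x̄)⁴ = 488.2500 ⇒ m₄ = 122.06250
m₂² = 68.06250
g2 = m₄/m₂² − 3 = 1.79339 − 3 ≈ -1.2066

-1.2066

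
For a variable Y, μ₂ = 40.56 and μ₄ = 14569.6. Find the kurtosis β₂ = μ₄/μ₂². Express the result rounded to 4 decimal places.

μ₂² = 40.56² = 1645.11360
μ₄/μ₂² = 14569.6 / 1645.11360 = 8.85629
β₂ ≈ 8.8563

8.8563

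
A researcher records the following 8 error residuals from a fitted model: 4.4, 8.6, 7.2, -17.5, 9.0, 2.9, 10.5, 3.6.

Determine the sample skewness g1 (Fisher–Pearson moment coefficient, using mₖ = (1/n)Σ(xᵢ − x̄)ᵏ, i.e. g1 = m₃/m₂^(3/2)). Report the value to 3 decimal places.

-1.855

x̄ = (4.4 + 8.6 + 7.2 - 17.5 + 9.0 + 2.9 + 10.5 + 3.6) / 8 = 3.5875
deviations (xᵢ − x̄): 0.8125, 5.0125, 3.6125, -21.0875, 5.4125, -0.6875, 6.9125, 0.0125
Σ(xᵢ − x̄)² = 561.0687 ⇒ m₂ = 561.0687/8 = 70.13359
Σ(xᵢ − x̄)³ = -8715.0929 ⇒ m₃ = -8715.0929/8 = -1089.38661
m₂^(3/2) = 70.13359^(1.5) = 587.33941
g1 = m₃ / m₂^(3/2) = -1089.38661 / 587.33941 ≈ -1.855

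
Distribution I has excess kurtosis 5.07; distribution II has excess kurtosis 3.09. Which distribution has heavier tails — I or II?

Higher excess kurtosis ⇒ heavier tails relative to the normal distribution.
5.07 vs 3.09: the larger is 5.07, so I has heavier tails.

I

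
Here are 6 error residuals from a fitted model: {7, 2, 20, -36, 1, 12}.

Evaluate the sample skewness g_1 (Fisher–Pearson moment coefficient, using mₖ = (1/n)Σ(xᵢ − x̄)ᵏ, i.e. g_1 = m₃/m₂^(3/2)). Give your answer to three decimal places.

-1.261

x̄ = (7 + 2 + 20 - 36 + 1 + 12) / 6 = 1.0000
deviations (xᵢ − x̄): 6.0000, 1.0000, 19.0000, -37.0000, 0.0000, 11.0000
Σ(xᵢ − x̄)² = 1888.0000 ⇒ m₂ = 1888.0000/6 = 314.66667
Σ(xᵢ − x̄)³ = -42246.0000 ⇒ m₃ = -42246.0000/6 = -7041.00000
m₂^(3/2) = 314.66667^(1.5) = 5581.82362
g_1 = m₃ / m₂^(3/2) = -7041.00000 / 5581.82362 ≈ -1.261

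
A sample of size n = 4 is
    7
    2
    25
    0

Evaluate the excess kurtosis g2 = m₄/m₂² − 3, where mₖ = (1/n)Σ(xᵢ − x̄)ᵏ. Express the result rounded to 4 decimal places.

-0.8554

x̄ = 8.5000
Σ(xᵢ − x̄)² = 389.0000 ⇒ m₂ = 97.25000
Σ(xᵢ − x̄)⁴ = 81130.2500 ⇒ m₄ = 20282.56250
m₂² = 9457.56250
g2 = m₄/m₂² − 3 = 2.14459 − 3 ≈ -0.8554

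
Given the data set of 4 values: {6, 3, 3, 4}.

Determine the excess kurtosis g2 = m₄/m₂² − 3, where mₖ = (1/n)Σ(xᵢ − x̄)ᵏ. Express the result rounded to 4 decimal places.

x̄ = 4.0000
Σ(xᵢ − x̄)² = 6.0000 ⇒ m₂ = 1.50000
Σ(xᵢ − x̄)⁴ = 18.0000 ⇒ m₄ = 4.50000
m₂² = 2.25000
g2 = m₄/m₂² − 3 = 2.00000 − 3 ≈ -1.0000

-1.0000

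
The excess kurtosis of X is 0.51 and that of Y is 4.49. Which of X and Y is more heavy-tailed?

Higher excess kurtosis ⇒ heavier tails relative to the normal distribution.
0.51 vs 4.49: the larger is 4.49, so Y has heavier tails.

Y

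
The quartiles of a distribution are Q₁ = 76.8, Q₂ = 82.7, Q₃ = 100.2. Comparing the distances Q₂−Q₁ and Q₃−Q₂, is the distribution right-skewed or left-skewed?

right-skewed

Q₂ − Q₁ = 5.9;  Q₃ − Q₂ = 17.5
Q₃ − Q₂ > Q₂ − Q₁ ⇒ the upper half is more spread out ⇒ right-skewed.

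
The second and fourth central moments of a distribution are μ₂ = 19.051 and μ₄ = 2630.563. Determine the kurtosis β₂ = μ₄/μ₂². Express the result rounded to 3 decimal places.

μ₂² = 19.051² = 362.94060
μ₄/μ₂² = 2630.563 / 362.94060 = 7.24792
β₂ ≈ 7.248

7.248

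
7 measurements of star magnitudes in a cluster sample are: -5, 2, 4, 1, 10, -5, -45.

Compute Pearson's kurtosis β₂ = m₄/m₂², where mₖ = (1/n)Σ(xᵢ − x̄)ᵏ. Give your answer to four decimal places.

4.4581

x̄ = -5.4286
Σ(xᵢ − x̄)² = 1989.7143 ⇒ m₂ = 284.24490
Σ(xᵢ − x̄)⁴ = 2521355.8834 ⇒ m₄ = 360193.69763
m₂² = 80795.16202
β₂ = m₄/m₂² = 360193.69763 / 80795.16202 ≈ 4.4581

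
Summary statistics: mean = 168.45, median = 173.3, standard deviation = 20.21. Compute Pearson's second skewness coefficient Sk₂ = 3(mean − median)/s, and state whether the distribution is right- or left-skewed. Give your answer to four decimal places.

-0.7199, left-skewed

Sk₂ = 3(168.45 − 173.3) / 20.21 = 3 × -4.8500 / 20.21
    = -14.5500 / 20.21 ≈ -0.7199
Sk₂ < 0 ⇒ mean < median ⇒ left-skewed (negative skew).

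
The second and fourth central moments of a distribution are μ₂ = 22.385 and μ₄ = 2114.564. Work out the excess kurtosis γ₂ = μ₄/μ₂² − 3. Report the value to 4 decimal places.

1.2199

μ₂² = 22.385² = 501.08823
μ₄/μ₂² = 2114.564 / 501.08823 = 4.21994
γ₂ = 4.21994 − 3 ≈ 1.2199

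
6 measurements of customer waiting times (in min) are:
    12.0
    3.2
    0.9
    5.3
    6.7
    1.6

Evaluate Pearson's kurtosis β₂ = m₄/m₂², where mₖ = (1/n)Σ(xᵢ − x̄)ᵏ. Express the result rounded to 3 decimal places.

2.477

x̄ = 4.9500
Σ(xᵢ − x̄)² = 83.5750 ⇒ m₂ = 13.92917
Σ(xᵢ − x̄)⁴ = 2884.0978 ⇒ m₄ = 480.68297
m₂² = 194.02168
β₂ = m₄/m₂² = 480.68297 / 194.02168 ≈ 2.477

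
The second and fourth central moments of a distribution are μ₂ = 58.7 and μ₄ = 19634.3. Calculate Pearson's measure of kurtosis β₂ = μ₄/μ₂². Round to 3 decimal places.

5.698

μ₂² = 58.7² = 3445.69000
μ₄/μ₂² = 19634.3 / 3445.69000 = 5.69822
β₂ ≈ 5.698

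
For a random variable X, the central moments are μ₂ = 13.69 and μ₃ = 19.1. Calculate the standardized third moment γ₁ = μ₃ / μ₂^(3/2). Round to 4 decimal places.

0.3771

σ = √μ₂ = √13.69 = 3.70000
σ³ = μ₂^(3/2) = 50.65300
γ₁ = μ₃/σ³ = 19.1 / 50.65300 ≈ 0.3771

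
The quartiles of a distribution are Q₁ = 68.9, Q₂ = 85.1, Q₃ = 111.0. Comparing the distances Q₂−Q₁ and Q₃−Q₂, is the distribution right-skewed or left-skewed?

Q₂ − Q₁ = 16.2;  Q₃ − Q₂ = 25.9
Q₃ − Q₂ > Q₂ − Q₁ ⇒ the upper half is more spread out ⇒ right-skewed.

right-skewed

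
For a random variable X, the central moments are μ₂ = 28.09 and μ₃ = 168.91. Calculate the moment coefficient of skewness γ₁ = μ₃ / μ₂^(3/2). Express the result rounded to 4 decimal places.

σ = √μ₂ = √28.09 = 5.30000
σ³ = μ₂^(3/2) = 148.87700
γ₁ = μ₃/σ³ = 168.91 / 148.87700 ≈ 1.1346

1.1346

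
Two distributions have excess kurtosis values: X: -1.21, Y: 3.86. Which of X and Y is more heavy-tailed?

Higher excess kurtosis ⇒ heavier tails relative to the normal distribution.
-1.21 vs 3.86: the larger is 3.86, so Y has heavier tails. (Y is leptokurtic — heavier-than-normal tails; the other is platykurtic.)

Y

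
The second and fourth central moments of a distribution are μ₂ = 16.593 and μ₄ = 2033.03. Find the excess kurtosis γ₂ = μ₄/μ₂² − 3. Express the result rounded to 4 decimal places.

4.3840

μ₂² = 16.593² = 275.32765
μ₄/μ₂² = 2033.03 / 275.32765 = 7.38404
γ₂ = 7.38404 − 3 ≈ 4.3840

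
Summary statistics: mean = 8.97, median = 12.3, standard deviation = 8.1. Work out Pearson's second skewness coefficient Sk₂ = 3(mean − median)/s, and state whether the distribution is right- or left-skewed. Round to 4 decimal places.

Sk₂ = 3(8.97 − 12.3) / 8.1 = 3 × -3.3300 / 8.1
    = -9.9900 / 8.1 ≈ -1.2333
Sk₂ < 0 ⇒ mean < median ⇒ left-skewed (negative skew).

-1.2333, left-skewed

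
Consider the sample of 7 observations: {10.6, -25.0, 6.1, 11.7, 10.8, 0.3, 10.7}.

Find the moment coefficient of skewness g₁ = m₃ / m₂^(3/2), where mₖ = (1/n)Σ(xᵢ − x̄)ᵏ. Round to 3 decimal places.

-1.691

x̄ = (10.6 - 25.0 + 6.1 + 11.7 + 10.8 + 0.3 + 10.7) / 7 = 3.6000
deviations (xᵢ − x̄): 7.0000, -28.6000, 2.5000, 8.1000, 7.2000, -3.3000, 7.1000
Σ(xᵢ − x̄)² = 1051.9600 ⇒ m₂ = 1051.9600/7 = 150.28000
Σ(xᵢ − x̄)³ = -21808.3680 ⇒ m₃ = -21808.3680/7 = -3115.48114
m₂^(3/2) = 150.28000^(1.5) = 1842.26364
g₁ = m₃ / m₂^(3/2) = -3115.48114 / 1842.26364 ≈ -1.691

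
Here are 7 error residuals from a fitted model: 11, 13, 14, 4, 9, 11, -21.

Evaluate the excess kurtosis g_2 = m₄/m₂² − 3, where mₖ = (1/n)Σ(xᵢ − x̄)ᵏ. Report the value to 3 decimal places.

1.521

x̄ = 5.8571
Σ(xᵢ − x̄)² = 904.8571 ⇒ m₂ = 129.26531
Σ(xᵢ − x̄)⁴ = 528790.6647 ⇒ m₄ = 75541.52353
m₂² = 16709.51937
g_2 = m₄/m₂² − 3 = 4.52087 − 3 ≈ 1.521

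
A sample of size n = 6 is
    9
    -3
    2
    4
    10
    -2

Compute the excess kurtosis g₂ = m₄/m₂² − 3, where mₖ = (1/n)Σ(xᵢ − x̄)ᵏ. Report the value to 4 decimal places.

-1.4997

x̄ = 3.3333
Σ(xᵢ − x̄)² = 147.3333 ⇒ m₂ = 24.55556
Σ(xᵢ − x̄)⁴ = 5427.7778 ⇒ m₄ = 904.62963
m₂² = 602.97531
g₂ = m₄/m₂² − 3 = 1.50028 − 3 ≈ -1.4997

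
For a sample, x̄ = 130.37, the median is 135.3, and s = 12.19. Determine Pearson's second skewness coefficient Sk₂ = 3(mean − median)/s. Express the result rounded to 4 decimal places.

-1.2133

Sk₂ = 3(130.37 − 135.3) / 12.19 = 3 × -4.9300 / 12.19
    = -14.7900 / 12.19 ≈ -1.2133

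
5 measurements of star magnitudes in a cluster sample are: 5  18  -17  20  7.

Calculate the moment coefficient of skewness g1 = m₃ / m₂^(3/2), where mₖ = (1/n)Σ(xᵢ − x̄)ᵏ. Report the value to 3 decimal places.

x̄ = (5 + 18 - 17 + 20 + 7) / 5 = 6.6000
deviations (xᵢ − x̄): -1.6000, 11.4000, -23.6000, 13.4000, 0.4000
Σ(xᵢ − x̄)² = 869.2000 ⇒ m₂ = 869.2000/5 = 173.84000
Σ(xᵢ − x̄)³ = -9260.6400 ⇒ m₃ = -9260.6400/5 = -1852.12800
m₂^(3/2) = 173.84000^(1.5) = 2292.05255
g1 = m₃ / m₂^(3/2) = -1852.12800 / 2292.05255 ≈ -0.808

-0.808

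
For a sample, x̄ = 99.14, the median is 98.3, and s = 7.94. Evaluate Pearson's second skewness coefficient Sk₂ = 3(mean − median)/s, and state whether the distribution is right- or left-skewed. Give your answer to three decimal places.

0.317, right-skewed

Sk₂ = 3(99.14 − 98.3) / 7.94 = 3 × 0.8400 / 7.94
    = 2.5200 / 7.94 ≈ 0.317
Sk₂ > 0 ⇒ mean > median ⇒ right-skewed (positive skew).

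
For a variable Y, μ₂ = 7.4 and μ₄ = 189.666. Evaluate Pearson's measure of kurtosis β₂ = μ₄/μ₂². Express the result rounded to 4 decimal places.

μ₂² = 7.4² = 54.76000
μ₄/μ₂² = 189.666 / 54.76000 = 3.46359
β₂ ≈ 3.4636

3.4636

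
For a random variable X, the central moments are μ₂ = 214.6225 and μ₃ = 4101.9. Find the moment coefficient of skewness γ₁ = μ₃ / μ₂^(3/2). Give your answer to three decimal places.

σ = √μ₂ = √214.6225 = 14.65000
σ³ = μ₂^(3/2) = 3144.21963
γ₁ = μ₃/σ³ = 4101.9 / 3144.21963 ≈ 1.305

1.305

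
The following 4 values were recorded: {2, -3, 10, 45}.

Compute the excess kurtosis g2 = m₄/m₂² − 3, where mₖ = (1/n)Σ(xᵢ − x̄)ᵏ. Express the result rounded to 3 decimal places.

-0.831

x̄ = 13.5000
Σ(xᵢ − x̄)² = 1409.0000 ⇒ m₂ = 352.25000
Σ(xᵢ − x̄)⁴ = 1076320.2500 ⇒ m₄ = 269080.06250
m₂² = 124080.06250
g2 = m₄/m₂² − 3 = 2.16860 − 3 ≈ -0.831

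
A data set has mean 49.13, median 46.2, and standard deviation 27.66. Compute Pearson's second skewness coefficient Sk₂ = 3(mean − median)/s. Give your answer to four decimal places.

0.3178

Sk₂ = 3(49.13 − 46.2) / 27.66 = 3 × 2.9300 / 27.66
    = 8.7900 / 27.66 ≈ 0.3178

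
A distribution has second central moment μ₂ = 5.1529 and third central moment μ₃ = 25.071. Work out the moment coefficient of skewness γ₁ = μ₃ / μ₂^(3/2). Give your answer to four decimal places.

2.1434

σ = √μ₂ = √5.1529 = 2.27000
σ³ = μ₂^(3/2) = 11.69708
γ₁ = μ₃/σ³ = 25.071 / 11.69708 ≈ 2.1434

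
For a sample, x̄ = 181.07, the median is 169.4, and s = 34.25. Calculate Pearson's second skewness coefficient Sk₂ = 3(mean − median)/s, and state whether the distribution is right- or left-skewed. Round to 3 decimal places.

1.022, right-skewed

Sk₂ = 3(181.07 − 169.4) / 34.25 = 3 × 11.6700 / 34.25
    = 35.0100 / 34.25 ≈ 1.022
Sk₂ > 0 ⇒ mean > median ⇒ right-skewed (positive skew).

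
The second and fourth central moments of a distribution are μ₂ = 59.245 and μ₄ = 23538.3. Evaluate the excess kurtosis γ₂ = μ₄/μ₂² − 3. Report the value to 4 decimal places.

3.7061

μ₂² = 59.245² = 3509.97002
μ₄/μ₂² = 23538.3 / 3509.97002 = 6.70613
γ₂ = 6.70613 − 3 ≈ 3.7061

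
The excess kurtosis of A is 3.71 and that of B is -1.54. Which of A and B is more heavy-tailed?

Higher excess kurtosis ⇒ heavier tails relative to the normal distribution.
3.71 vs -1.54: the larger is 3.71, so A has heavier tails. (A is leptokurtic — heavier-than-normal tails; the other is platykurtic.)

A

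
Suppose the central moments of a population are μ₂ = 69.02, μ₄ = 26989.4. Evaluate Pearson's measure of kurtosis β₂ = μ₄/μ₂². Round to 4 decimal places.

μ₂² = 69.02² = 4763.76040
μ₄/μ₂² = 26989.4 / 4763.76040 = 5.66557
β₂ ≈ 5.6656

5.6656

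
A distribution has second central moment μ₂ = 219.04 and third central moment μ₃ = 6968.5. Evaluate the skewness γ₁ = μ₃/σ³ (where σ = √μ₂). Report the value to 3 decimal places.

σ = √μ₂ = √219.04 = 14.80000
σ³ = μ₂^(3/2) = 3241.79200
γ₁ = μ₃/σ³ = 6968.5 / 3241.79200 ≈ 2.150

2.150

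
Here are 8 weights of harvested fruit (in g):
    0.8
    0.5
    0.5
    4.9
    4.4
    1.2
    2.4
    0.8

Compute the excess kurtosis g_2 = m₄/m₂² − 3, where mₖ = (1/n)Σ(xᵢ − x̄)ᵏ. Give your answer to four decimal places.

-0.9760

x̄ = 1.9375
Σ(xᵢ − x̄)² = 22.3188 ⇒ m₂ = 2.78984
Σ(xᵢ − x̄)⁴ = 126.0263 ⇒ m₄ = 15.75329
m₂² = 7.78323
g_2 = m₄/m₂² − 3 = 2.02400 − 3 ≈ -0.9760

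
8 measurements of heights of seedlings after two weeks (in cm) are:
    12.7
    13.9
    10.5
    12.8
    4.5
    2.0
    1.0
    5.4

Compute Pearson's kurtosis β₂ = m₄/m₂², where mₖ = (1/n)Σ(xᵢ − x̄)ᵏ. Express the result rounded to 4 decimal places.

1.3466

x̄ = 7.8500
Σ(xᵢ − x̄)² = 190.0200 ⇒ m₂ = 23.75250
Σ(xᵢ − x̄)⁴ = 6077.6141 ⇒ m₄ = 759.70176
m₂² = 564.18126
β₂ = m₄/m₂² = 759.70176 / 564.18126 ≈ 1.3466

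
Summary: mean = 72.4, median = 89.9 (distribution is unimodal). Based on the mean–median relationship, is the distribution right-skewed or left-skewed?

left-skewed

mean − median = 72.4 − 89.9 = -17.5
mean < median ⇒ the longer tail is on the left ⇒ left-skewed (negatively skewed).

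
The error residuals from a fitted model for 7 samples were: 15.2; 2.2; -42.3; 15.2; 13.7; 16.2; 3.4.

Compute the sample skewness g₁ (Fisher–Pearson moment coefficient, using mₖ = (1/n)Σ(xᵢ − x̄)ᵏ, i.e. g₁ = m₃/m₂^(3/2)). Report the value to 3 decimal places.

x̄ = (15.2 + 2.2 - 42.3 + 15.2 + 13.7 + 16.2 + 3.4) / 7 = 3.3714
deviations (xᵢ − x̄): 11.8286, -1.1714, -45.6714, 11.8286, 10.3286, 12.8286, 0.0286
Σ(xᵢ − x̄)² = 2638.3343 ⇒ m₂ = 2638.3343/7 = 376.90490
Σ(xᵢ − x̄)³ = -88743.6349 ⇒ m₃ = -88743.6349/7 = -12677.66213
m₂^(3/2) = 376.90490^(1.5) = 7317.24627
g₁ = m₃ / m₂^(3/2) = -12677.66213 / 7317.24627 ≈ -1.733

-1.733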